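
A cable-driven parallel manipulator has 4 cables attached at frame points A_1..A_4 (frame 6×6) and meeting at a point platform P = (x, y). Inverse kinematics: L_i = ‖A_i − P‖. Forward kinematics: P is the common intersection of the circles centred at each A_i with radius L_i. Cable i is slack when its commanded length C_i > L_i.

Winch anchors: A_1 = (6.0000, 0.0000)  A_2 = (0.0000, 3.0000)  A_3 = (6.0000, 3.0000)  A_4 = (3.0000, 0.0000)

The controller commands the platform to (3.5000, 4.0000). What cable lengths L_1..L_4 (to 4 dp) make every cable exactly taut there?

(4.7170, 3.6401, 2.6926, 4.0311)

L_1: Δ = A_1−P = (2.5000, -4.0000) → ‖Δ‖ = √22.2500 = 4.7170
L_2: Δ = A_2−P = (-3.5000, -1.0000) → ‖Δ‖ = √13.2500 = 3.6401
L_3: Δ = A_3−P = (2.5000, -1.0000) → ‖Δ‖ = √7.2500 = 2.6926
L_4: Δ = A_4−P = (-0.5000, -4.0000) → ‖Δ‖ = √16.2500 = 4.0311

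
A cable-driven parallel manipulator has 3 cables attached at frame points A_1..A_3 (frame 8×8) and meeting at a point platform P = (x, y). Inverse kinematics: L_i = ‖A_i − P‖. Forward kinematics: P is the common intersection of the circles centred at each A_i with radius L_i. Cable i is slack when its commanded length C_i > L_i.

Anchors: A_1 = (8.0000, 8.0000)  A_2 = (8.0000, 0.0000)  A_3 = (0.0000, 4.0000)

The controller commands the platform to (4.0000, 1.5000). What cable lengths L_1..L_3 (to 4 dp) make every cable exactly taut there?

L_1: Δ = A_1−P = (4.0000, 6.5000) → ‖Δ‖ = √58.2500 = 7.6322
L_2: Δ = A_2−P = (4.0000, -1.5000) → ‖Δ‖ = √18.2500 = 4.2720
L_3: Δ = A_3−P = (-4.0000, 2.5000) → ‖Δ‖ = √22.2500 = 4.7170

(7.6322, 4.2720, 4.7170)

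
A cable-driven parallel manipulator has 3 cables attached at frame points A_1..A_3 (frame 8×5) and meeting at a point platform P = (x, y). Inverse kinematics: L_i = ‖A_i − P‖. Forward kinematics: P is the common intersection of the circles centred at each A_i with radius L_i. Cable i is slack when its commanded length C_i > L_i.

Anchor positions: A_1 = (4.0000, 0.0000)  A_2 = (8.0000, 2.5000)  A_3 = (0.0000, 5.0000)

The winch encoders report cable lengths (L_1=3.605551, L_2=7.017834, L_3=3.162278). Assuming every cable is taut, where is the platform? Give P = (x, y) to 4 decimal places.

(1.0000, 2.0000)

each cable: (A_i−P)·(A_i−P) = L_i²; let k_i = ‖A_i‖²−L_i²
k_1 = 16.0000+0.0000−13.0000 = 3.0000
row 1: -8.0000x − 5.0000y = -18.0000  (k_2=21.0000)
row 2: 8.0000x − 10.0000y = -12.0000  (k_3=15.0000)
Cramer on rows 1–2 → x = 1.0000, y = 2.0000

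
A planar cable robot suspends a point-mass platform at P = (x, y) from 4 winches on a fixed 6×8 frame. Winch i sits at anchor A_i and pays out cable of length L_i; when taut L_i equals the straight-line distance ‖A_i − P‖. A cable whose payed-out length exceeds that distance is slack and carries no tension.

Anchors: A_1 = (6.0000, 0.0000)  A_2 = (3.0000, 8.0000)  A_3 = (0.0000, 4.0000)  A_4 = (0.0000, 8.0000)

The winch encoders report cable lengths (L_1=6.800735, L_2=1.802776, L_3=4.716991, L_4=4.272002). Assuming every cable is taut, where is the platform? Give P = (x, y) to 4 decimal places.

circle eqns → linear via eq_j − eq_1; set q_j = A_j·A_j − L_j²
q_1 = 36.0000+0.0000−46.2500 = -10.2500
6.0000·x − 16.0000·y = q_1−q_2 = -80.0000
12.0000·x − 8.0000·y = q_1−q_3 = -4.0000
12.0000·x − 16.0000·y = q_1−q_4 = -56.0000
solve first two rows → x=4.0000, y=6.5000
check cable 4: ‖A_4−P‖² = 18.2500 ≈ L_4² = 18.2500 ✓

(4.0000, 6.5000)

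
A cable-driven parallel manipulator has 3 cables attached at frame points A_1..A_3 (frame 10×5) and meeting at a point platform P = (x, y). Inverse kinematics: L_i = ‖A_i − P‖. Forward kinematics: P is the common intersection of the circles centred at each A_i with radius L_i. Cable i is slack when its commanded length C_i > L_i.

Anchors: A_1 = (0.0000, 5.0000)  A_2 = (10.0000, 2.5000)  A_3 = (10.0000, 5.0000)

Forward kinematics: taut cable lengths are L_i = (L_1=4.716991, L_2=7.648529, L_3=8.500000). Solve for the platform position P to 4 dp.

each cable: (A_i−P)·(A_i−P) = L_i²; let q_i = ‖A_i‖²−L_i²
q_1 = 0.0000+25.0000−22.2500 = 2.7500
row 1: -20.0000x + 5.0000y = -45.0000  (q_2=47.7500)
row 2: -20.0000x + 0.0000y = -50.0000  (q_3=52.7500)
Cramer on rows 1–2 → x = 2.5000, y = 1.0000

(2.5000, 1.0000)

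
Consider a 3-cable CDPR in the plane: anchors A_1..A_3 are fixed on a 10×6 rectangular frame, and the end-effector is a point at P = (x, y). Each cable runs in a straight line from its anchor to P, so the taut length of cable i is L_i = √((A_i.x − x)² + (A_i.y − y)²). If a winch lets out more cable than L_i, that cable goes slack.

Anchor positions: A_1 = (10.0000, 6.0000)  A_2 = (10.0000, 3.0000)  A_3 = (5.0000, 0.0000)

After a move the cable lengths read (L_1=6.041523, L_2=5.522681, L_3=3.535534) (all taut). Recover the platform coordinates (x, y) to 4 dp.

(4.5000, 3.5000)

expand ‖A_i−P‖²=L_i² and subtract eq 1 (k_i ≔ ‖A_i‖²−L_i²)
k_1 = 100.0000+36.0000−36.5000 = 99.5000
eq1−eq2 → [0.0000  6.0000]·P = 21.0000
eq1−eq3 → [10.0000  12.0000]·P = 87.0000
2×2 solve → P = (4.5000, 3.5000)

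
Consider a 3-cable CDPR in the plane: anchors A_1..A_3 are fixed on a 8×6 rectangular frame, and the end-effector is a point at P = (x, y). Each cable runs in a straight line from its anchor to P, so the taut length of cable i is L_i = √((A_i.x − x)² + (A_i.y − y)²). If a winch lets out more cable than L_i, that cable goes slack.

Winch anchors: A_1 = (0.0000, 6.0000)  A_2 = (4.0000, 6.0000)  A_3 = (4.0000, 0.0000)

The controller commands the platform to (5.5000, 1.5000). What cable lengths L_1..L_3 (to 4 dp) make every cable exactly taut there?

(7.1063, 4.7434, 2.1213)

L_1 = √((0.0000−5.5000)² + (6.0000−1.5000)²) = 7.1063
L_2 = √((4.0000−5.5000)² + (6.0000−1.5000)²) = 4.7434
L_3 = √((4.0000−5.5000)² + (0.0000−1.5000)²) = 2.1213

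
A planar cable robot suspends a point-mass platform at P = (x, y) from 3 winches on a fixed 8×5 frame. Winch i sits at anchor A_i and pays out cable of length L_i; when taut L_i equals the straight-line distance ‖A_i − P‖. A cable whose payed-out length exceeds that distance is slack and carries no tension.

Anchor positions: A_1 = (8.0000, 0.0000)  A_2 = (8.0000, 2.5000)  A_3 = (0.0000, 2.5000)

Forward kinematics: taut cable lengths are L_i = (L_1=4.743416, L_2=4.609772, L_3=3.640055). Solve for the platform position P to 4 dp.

(3.5000, 1.5000)

circle eqns → linear via eq_j − eq_1; set k_j = A_j·A_j − L_j²
k_1 = 64.0000+0.0000−22.5000 = 41.5000
0.0000·x − 5.0000·y = k_1−k_2 = -7.5000
16.0000·x − 5.0000·y = k_1−k_3 = 48.5000
solve first two rows → x=3.5000, y=1.5000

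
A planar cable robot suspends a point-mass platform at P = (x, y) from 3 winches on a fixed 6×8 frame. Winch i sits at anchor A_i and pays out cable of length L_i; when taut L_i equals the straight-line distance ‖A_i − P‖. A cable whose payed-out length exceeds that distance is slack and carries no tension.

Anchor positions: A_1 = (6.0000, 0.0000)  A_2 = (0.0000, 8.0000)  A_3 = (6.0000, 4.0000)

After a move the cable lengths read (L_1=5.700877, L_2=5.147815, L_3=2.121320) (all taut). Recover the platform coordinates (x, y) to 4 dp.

each cable: (A_i−P)·(A_i−P) = L_i²; let c_i = ‖A_i‖²−L_i²
c_1 = 36.0000+0.0000−32.5000 = 3.5000
row 1: 12.0000x − 16.0000y = -34.0000  (c_2=37.5000)
row 2: 0.0000x − 8.0000y = -44.0000  (c_3=47.5000)
Cramer on rows 1–2 → x = 4.5000, y = 5.5000

(4.5000, 5.5000)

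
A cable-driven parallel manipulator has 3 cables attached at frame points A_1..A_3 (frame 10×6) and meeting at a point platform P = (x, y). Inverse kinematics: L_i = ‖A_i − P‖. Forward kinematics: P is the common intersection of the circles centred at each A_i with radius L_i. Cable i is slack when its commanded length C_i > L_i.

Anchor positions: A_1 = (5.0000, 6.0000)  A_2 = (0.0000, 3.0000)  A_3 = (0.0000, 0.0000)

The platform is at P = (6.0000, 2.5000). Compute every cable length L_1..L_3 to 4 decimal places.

(3.6401, 6.0208, 6.5000)

cable 1: Δx=-1.0000, Δy=3.5000; L_1 = √(Δx²+Δy²) = 3.6401
cable 2: Δx=-6.0000, Δy=0.5000; L_2 = √(Δx²+Δy²) = 6.0208
cable 3: Δx=-6.0000, Δy=-2.5000; L_3 = √(Δx²+Δy²) = 6.5000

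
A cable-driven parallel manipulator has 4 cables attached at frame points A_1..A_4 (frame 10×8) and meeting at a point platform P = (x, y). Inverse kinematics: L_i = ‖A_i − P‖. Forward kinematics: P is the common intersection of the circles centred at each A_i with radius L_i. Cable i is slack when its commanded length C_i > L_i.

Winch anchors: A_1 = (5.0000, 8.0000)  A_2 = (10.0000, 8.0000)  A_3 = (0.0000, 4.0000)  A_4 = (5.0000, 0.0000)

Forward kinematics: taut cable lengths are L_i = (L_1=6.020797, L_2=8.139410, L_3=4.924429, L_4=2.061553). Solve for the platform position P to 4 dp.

(4.5000, 2.0000)

each cable: (A_i−P)·(A_i−P) = L_i²; let c_i = ‖A_i‖²−L_i²
c_1 = 25.0000+64.0000−36.2500 = 52.7500
row 1: -10.0000x + 0.0000y = -45.0000  (c_2=97.7500)
row 2: 10.0000x + 8.0000y = 61.0000  (c_3=-8.2500)
row 3: 0.0000x + 16.0000y = 32.0000  (c_4=20.7500)
Cramer on rows 1–2 → x = 4.5000, y = 2.0000
check cable 4: ‖A_4−P‖² = 4.2500 ≈ L_4² = 4.2500 ✓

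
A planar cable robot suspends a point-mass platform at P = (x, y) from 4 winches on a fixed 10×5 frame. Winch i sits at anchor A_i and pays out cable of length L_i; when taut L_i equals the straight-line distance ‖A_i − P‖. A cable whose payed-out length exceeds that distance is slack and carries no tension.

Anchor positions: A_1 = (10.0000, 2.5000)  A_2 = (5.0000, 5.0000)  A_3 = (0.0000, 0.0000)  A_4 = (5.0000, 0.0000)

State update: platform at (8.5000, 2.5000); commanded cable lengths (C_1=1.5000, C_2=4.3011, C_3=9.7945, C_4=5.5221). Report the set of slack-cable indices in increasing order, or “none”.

cable 1: L_1 = ‖A_1−P‖ = 1.5000;  C_1 = 1.5000 → taut
cable 2: L_2 = ‖A_2−P‖ = 4.3012;  C_2 = 4.3011 → taut
cable 3: L_3 = ‖A_3−P‖ = 8.8600;  C_3 = 9.7945 → slack
cable 4: L_4 = ‖A_4−P‖ = 4.3012;  C_4 = 5.5221 → slack

3, 4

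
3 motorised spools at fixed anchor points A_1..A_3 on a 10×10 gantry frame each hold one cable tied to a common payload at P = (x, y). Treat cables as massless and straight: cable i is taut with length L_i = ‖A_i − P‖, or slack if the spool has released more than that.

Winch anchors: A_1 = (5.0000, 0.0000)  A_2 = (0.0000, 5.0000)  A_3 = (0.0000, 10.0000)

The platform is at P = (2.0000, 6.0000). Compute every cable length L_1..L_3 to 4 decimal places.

(6.7082, 2.2361, 4.4721)

L_1 = √((5.0000−2.0000)² + (0.0000−6.0000)²) = 6.7082
L_2 = √((0.0000−2.0000)² + (5.0000−6.0000)²) = 2.2361
L_3 = √((0.0000−2.0000)² + (10.0000−6.0000)²) = 4.4721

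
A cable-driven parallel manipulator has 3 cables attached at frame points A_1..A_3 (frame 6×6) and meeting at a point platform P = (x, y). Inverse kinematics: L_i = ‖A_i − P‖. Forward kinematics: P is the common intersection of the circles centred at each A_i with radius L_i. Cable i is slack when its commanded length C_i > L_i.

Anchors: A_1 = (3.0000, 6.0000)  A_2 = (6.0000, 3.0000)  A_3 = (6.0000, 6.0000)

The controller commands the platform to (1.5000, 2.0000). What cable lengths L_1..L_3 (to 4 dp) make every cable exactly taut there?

(4.2720, 4.6098, 6.0208)

L_1: Δ = A_1−P = (1.5000, 4.0000) → ‖Δ‖ = √18.2500 = 4.2720
L_2: Δ = A_2−P = (4.5000, 1.0000) → ‖Δ‖ = √21.2500 = 4.6098
L_3: Δ = A_3−P = (4.5000, 4.0000) → ‖Δ‖ = √36.2500 = 6.0208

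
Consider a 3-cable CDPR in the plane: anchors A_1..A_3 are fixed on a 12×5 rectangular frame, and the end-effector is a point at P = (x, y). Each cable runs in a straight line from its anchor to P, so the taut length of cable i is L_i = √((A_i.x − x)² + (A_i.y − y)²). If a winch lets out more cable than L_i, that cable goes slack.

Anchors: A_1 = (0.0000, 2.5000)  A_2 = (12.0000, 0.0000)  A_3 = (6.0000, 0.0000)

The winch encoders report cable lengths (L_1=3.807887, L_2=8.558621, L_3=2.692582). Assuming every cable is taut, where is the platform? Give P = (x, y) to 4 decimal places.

(3.5000, 1.0000)

expand ‖A_i−P‖²=L_i² and subtract eq 1 (k_i ≔ ‖A_i‖²−L_i²)
k_1 = 0.0000+6.2500−14.5000 = -8.2500
eq1−eq2 → [-24.0000  5.0000]·P = -79.0000
eq1−eq3 → [-12.0000  5.0000]·P = -37.0000
2×2 solve → P = (3.5000, 1.0000)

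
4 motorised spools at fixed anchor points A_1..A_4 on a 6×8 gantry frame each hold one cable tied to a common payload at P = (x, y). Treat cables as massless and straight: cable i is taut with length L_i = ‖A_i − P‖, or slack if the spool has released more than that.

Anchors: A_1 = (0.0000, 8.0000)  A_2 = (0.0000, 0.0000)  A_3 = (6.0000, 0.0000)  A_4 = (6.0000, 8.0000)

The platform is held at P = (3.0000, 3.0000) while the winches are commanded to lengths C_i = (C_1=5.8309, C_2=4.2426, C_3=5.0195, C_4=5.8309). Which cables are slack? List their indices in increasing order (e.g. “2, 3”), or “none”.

i=1: geometric 5.8310 vs commanded 5.8309 ⇒ taut
i=2: geometric 4.2426 vs commanded 4.2426 ⇒ taut
i=3: geometric 4.2426 vs commanded 5.0195 ⇒ slack
i=4: geometric 5.8310 vs commanded 5.8309 ⇒ taut

3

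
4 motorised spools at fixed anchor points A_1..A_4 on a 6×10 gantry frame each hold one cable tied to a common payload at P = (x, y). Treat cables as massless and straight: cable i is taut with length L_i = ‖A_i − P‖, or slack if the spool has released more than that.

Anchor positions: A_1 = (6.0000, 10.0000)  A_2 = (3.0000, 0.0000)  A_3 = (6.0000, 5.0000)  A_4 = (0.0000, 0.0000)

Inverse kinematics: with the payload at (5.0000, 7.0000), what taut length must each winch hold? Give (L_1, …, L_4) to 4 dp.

(3.1623, 7.2801, 2.2361, 8.6023)

cable 1: Δx=1.0000, Δy=3.0000; L_1 = √(Δx²+Δy²) = 3.1623
cable 2: Δx=-2.0000, Δy=-7.0000; L_2 = √(Δx²+Δy²) = 7.2801
cable 3: Δx=1.0000, Δy=-2.0000; L_3 = √(Δx²+Δy²) = 2.2361
cable 4: Δx=-5.0000, Δy=-7.0000; L_4 = √(Δx²+Δy²) = 8.6023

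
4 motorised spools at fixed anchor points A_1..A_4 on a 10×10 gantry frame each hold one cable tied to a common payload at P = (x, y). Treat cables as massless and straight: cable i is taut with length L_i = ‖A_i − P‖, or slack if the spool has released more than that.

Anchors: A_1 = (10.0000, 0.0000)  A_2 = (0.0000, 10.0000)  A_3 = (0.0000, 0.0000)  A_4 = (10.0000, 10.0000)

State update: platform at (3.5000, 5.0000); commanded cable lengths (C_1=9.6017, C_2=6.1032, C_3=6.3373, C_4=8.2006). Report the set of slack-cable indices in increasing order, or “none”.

cable 1: √((6.5000)²+(-5.0000)²)=8.2006, C_1=9.6017: slack
cable 2: √((-3.5000)²+(5.0000)²)=6.1033, C_2=6.1032: taut
cable 3: √((-3.5000)²+(-5.0000)²)=6.1033, C_3=6.3373: slack
cable 4: √((6.5000)²+(5.0000)²)=8.2006, C_4=8.2006: taut

1, 3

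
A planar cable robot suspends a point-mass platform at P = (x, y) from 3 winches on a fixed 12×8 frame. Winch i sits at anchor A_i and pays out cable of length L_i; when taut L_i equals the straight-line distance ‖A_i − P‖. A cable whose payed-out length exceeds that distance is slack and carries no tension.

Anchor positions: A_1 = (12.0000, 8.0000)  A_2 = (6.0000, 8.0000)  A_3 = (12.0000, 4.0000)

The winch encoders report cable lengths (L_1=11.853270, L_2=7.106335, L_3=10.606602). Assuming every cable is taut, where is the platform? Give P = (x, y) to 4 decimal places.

each cable: (A_i−P)·(A_i−P) = L_i²; let q_i = ‖A_i‖²−L_i²
q_1 = 144.0000+64.0000−140.5000 = 67.5000
row 1: 12.0000x + 0.0000y = 18.0000  (q_2=49.5000)
row 2: 0.0000x + 8.0000y = 20.0000  (q_3=47.5000)
Cramer on rows 1–2 → x = 1.5000, y = 2.5000

(1.5000, 2.5000)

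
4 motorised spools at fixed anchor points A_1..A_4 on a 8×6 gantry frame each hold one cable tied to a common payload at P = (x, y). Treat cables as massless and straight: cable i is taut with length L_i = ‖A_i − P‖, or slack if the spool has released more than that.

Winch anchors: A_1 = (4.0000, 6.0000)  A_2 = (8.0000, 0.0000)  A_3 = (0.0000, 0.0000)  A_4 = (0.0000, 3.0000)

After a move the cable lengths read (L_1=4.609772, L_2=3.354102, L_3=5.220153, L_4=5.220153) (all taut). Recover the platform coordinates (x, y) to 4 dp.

circle eqns → linear via eq_j − eq_1; set q_j = A_j·A_j − L_j²
q_1 = 16.0000+36.0000−21.2500 = 30.7500
-8.0000·x + 12.0000·y = q_1−q_2 = -22.0000
8.0000·x + 12.0000·y = q_1−q_3 = 58.0000
8.0000·x + 6.0000·y = q_1−q_4 = 49.0000
solve first two rows → x=5.0000, y=1.5000
check cable 4: ‖A_4−P‖² = 27.2500 ≈ L_4² = 27.2500 ✓

(5.0000, 1.5000)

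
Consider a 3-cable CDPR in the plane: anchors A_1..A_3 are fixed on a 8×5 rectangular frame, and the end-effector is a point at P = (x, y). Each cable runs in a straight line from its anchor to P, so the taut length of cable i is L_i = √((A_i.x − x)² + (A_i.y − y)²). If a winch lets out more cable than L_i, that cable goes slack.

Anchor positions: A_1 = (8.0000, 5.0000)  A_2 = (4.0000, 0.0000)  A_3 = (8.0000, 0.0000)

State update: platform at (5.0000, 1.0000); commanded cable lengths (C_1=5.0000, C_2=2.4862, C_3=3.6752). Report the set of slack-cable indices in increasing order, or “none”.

2, 3

i=1: geometric 5.0000 vs commanded 5.0000 ⇒ taut
i=2: geometric 1.4142 vs commanded 2.4862 ⇒ slack
i=3: geometric 3.1623 vs commanded 3.6752 ⇒ slack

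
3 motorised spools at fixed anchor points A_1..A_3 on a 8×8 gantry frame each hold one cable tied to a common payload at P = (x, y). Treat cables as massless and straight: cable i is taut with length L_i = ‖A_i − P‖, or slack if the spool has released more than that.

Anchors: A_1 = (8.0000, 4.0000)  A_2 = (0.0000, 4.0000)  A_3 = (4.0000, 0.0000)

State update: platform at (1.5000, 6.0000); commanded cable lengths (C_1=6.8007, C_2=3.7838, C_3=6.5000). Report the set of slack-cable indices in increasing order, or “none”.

cable 1: √((6.5000)²+(-2.0000)²)=6.8007, C_1=6.8007: taut
cable 2: √((-1.5000)²+(-2.0000)²)=2.5000, C_2=3.7838: slack
cable 3: √((2.5000)²+(-6.0000)²)=6.5000, C_3=6.5000: taut

2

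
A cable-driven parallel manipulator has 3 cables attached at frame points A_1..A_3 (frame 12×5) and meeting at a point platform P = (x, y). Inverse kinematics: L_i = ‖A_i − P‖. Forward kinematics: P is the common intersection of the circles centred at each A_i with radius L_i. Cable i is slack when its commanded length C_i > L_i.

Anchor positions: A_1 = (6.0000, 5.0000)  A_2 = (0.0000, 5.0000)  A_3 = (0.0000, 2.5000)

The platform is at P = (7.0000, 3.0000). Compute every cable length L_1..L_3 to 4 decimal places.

(2.2361, 7.2801, 7.0178)

L_1 = √((6.0000−7.0000)² + (5.0000−3.0000)²) = 2.2361
L_2 = √((0.0000−7.0000)² + (5.0000−3.0000)²) = 7.2801
L_3 = √((0.0000−7.0000)² + (2.5000−3.0000)²) = 7.0178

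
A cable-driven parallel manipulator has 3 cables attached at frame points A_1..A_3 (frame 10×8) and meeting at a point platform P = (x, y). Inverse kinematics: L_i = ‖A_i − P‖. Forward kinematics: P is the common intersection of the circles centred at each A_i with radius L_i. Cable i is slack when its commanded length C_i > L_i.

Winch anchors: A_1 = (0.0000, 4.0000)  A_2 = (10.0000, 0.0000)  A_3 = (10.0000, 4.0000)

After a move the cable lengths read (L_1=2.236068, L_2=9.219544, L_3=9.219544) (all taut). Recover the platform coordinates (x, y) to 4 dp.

(1.0000, 2.0000)

each cable: (A_i−P)·(A_i−P) = L_i²; let c_i = ‖A_i‖²−L_i²
c_1 = 0.0000+16.0000−5.0000 = 11.0000
row 1: -20.0000x + 8.0000y = -4.0000  (c_2=15.0000)
row 2: -20.0000x + 0.0000y = -20.0000  (c_3=31.0000)
Cramer on rows 1–2 → x = 1.0000, y = 2.0000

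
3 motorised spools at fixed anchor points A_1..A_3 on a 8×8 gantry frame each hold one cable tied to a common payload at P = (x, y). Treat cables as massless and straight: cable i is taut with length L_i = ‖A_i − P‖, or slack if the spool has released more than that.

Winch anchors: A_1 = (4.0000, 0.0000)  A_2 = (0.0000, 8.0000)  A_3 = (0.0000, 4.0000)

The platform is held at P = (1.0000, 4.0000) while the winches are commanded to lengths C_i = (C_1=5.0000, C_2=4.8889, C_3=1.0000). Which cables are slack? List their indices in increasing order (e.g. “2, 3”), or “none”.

2

i=1: geometric 5.0000 vs commanded 5.0000 ⇒ taut
i=2: geometric 4.1231 vs commanded 4.8889 ⇒ slack
i=3: geometric 1.0000 vs commanded 1.0000 ⇒ taut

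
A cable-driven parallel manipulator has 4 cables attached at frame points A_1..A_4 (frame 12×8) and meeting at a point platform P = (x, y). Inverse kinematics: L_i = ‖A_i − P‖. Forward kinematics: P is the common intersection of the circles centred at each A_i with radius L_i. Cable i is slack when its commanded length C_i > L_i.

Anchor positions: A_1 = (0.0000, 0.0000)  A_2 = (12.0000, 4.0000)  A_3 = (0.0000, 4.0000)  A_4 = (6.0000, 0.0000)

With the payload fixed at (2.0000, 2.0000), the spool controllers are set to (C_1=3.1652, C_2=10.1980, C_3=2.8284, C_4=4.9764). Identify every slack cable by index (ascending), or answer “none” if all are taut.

1, 4

i=1: geometric 2.8284 vs commanded 3.1652 ⇒ slack
i=2: geometric 10.1980 vs commanded 10.1980 ⇒ taut
i=3: geometric 2.8284 vs commanded 2.8284 ⇒ taut
i=4: geometric 4.4721 vs commanded 4.9764 ⇒ slack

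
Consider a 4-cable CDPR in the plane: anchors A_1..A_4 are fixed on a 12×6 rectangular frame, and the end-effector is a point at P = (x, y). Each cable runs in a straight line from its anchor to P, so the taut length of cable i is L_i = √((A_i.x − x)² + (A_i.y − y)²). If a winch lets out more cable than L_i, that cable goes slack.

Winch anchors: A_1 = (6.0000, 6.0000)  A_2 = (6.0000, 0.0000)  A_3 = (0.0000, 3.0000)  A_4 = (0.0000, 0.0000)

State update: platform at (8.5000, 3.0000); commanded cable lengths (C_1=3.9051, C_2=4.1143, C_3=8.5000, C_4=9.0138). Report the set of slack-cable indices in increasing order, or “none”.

cable 1: √((-2.5000)²+(3.0000)²)=3.9051, C_1=3.9051: taut
cable 2: √((-2.5000)²+(-3.0000)²)=3.9051, C_2=4.1143: slack
cable 3: √((-8.5000)²+(0.0000)²)=8.5000, C_3=8.5000: taut
cable 4: √((-8.5000)²+(-3.0000)²)=9.0139, C_4=9.0138: taut

2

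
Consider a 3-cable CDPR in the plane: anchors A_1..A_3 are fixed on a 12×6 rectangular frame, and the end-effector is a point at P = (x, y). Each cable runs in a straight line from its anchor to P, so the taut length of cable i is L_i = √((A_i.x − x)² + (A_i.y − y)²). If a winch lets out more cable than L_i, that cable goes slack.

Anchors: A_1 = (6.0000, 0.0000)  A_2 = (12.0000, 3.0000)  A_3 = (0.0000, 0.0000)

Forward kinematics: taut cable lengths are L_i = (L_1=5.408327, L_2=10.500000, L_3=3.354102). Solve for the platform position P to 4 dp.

expand ‖A_i−P‖²=L_i² and subtract eq 1 (k_i ≔ ‖A_i‖²−L_i²)
k_1 = 36.0000+0.0000−29.2500 = 6.7500
eq1−eq2 → [-12.0000  -6.0000]·P = -36.0000
eq1−eq3 → [12.0000  0.0000]·P = 18.0000
2×2 solve → P = (1.5000, 3.0000)

(1.5000, 3.0000)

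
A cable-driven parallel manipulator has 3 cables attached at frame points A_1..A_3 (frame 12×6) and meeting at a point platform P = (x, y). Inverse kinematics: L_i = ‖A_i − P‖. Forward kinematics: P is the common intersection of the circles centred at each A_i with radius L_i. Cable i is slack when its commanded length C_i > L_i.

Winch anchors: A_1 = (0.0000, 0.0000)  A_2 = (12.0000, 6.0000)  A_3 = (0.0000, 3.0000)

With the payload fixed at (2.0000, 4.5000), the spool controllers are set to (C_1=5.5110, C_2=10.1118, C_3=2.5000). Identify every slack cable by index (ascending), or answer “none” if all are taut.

1

cable 1: √((-2.0000)²+(-4.5000)²)=4.9244, C_1=5.5110: slack
cable 2: √((10.0000)²+(1.5000)²)=10.1119, C_2=10.1118: taut
cable 3: √((-2.0000)²+(-1.5000)²)=2.5000, C_3=2.5000: taut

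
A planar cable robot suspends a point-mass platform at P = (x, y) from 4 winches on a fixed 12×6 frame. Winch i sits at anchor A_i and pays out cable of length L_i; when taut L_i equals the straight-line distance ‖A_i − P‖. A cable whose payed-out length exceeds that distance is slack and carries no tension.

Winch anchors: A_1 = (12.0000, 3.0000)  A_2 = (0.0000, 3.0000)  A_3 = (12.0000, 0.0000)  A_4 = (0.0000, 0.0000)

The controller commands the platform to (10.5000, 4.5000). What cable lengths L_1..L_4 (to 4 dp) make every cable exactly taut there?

(2.1213, 10.6066, 4.7434, 11.4237)

L_1: Δ = A_1−P = (1.5000, -1.5000) → ‖Δ‖ = √4.5000 = 2.1213
L_2: Δ = A_2−P = (-10.5000, -1.5000) → ‖Δ‖ = √112.5000 = 10.6066
L_3: Δ = A_3−P = (1.5000, -4.5000) → ‖Δ‖ = √22.5000 = 4.7434
L_4: Δ = A_4−P = (-10.5000, -4.5000) → ‖Δ‖ = √130.5000 = 11.4237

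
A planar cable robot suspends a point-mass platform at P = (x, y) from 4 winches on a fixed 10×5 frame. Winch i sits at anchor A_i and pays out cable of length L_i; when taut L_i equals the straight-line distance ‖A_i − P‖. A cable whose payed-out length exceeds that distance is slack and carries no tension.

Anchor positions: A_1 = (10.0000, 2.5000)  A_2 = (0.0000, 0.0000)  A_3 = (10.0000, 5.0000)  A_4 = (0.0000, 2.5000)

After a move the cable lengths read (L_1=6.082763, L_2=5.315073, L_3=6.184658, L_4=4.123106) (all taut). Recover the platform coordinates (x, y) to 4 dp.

each cable: (A_i−P)·(A_i−P) = L_i²; let k_i = ‖A_i‖²−L_i²
k_1 = 100.0000+6.2500−37.0000 = 69.2500
row 1: 20.0000x + 5.0000y = 97.5000  (k_2=-28.2500)
row 2: 0.0000x − 5.0000y = -17.5000  (k_3=86.7500)
row 3: 20.0000x + 0.0000y = 80.0000  (k_4=-10.7500)
Cramer on rows 1–2 → x = 4.0000, y = 3.5000
check cable 4: ‖A_4−P‖² = 17.0000 ≈ L_4² = 17.0000 ✓

(4.0000, 3.5000)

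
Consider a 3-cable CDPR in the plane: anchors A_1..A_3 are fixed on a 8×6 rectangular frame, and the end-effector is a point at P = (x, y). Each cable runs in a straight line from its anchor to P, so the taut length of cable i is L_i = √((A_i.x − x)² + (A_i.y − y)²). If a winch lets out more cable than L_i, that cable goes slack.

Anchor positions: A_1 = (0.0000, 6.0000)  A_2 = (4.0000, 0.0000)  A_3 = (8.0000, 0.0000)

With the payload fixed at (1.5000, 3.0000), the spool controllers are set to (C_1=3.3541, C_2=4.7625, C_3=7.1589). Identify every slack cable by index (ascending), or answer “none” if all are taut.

cable 1: L_1 = ‖A_1−P‖ = 3.3541;  C_1 = 3.3541 → taut
cable 2: L_2 = ‖A_2−P‖ = 3.9051;  C_2 = 4.7625 → slack
cable 3: L_3 = ‖A_3−P‖ = 7.1589;  C_3 = 7.1589 → taut

2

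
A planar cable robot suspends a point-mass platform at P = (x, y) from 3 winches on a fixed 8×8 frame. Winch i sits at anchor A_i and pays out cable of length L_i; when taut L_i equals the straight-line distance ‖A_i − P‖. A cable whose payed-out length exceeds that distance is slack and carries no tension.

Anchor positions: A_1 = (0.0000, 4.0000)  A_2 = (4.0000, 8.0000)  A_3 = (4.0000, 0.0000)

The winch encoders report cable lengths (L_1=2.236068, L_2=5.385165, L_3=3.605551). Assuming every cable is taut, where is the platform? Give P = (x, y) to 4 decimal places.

circle eqns → linear via eq_j − eq_1; set q_j = A_j·A_j − L_j²
q_1 = 0.0000+16.0000−5.0000 = 11.0000
-8.0000·x − 8.0000·y = q_1−q_2 = -40.0000
-8.0000·x + 8.0000·y = q_1−q_3 = 8.0000
solve first two rows → x=2.0000, y=3.0000

(2.0000, 3.0000)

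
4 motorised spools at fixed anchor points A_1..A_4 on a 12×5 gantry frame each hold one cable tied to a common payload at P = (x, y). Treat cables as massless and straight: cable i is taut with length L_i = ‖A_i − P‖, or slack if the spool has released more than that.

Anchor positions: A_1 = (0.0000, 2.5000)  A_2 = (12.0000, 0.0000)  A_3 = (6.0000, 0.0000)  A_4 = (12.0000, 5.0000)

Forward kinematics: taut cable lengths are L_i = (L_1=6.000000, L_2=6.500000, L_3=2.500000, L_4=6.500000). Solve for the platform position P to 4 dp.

expand ‖A_i−P‖²=L_i² and subtract eq 1 (c_i ≔ ‖A_i‖²−L_i²)
c_1 = 0.0000+6.2500−36.0000 = -29.7500
eq1−eq2 → [-24.0000  5.0000]·P = -131.5000
eq1−eq3 → [-12.0000  5.0000]·P = -59.5000
eq1−eq4 → [-24.0000  -5.0000]·P = -156.5000
2×2 solve → P = (6.0000, 2.5000)
check cable 4: ‖A_4−P‖² = 42.2500 ≈ L_4² = 42.2500 ✓

(6.0000, 2.5000)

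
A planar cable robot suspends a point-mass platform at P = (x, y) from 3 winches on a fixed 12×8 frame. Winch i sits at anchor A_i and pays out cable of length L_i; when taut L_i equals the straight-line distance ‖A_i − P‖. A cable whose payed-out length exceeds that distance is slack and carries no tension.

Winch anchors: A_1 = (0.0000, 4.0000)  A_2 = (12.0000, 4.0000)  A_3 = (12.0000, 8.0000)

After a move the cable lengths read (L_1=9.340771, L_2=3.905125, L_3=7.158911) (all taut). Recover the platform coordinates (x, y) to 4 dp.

circle eqns → linear via eq_j − eq_1; set q_j = A_j·A_j − L_j²
q_1 = 0.0000+16.0000−87.2500 = -71.2500
-24.0000·x + 0.0000·y = q_1−q_2 = -216.0000
-24.0000·x − 8.0000·y = q_1−q_3 = -228.0000
solve first two rows → x=9.0000, y=1.5000

(9.0000, 1.5000)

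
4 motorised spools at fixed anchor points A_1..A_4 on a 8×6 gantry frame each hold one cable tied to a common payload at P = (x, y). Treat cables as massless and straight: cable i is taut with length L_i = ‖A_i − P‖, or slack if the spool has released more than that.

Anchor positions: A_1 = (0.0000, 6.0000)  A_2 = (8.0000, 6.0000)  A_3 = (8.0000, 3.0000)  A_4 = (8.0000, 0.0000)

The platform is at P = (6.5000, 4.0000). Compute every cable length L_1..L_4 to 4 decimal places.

(6.8007, 2.5000, 1.8028, 4.2720)

L_1: Δ = A_1−P = (-6.5000, 2.0000) → ‖Δ‖ = √46.2500 = 6.8007
L_2: Δ = A_2−P = (1.5000, 2.0000) → ‖Δ‖ = √6.2500 = 2.5000
L_3: Δ = A_3−P = (1.5000, -1.0000) → ‖Δ‖ = √3.2500 = 1.8028
L_4: Δ = A_4−P = (1.5000, -4.0000) → ‖Δ‖ = √18.2500 = 4.2720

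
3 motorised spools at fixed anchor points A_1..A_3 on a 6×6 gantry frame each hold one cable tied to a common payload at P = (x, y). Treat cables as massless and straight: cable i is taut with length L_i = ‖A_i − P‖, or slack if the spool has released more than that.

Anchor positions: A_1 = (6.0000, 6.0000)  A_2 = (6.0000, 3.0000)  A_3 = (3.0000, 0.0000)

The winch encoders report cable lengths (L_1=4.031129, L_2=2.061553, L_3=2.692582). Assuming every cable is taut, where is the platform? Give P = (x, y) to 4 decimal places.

(4.0000, 2.5000)

expand ‖A_i−P‖²=L_i² and subtract eq 1 (q_i ≔ ‖A_i‖²−L_i²)
q_1 = 36.0000+36.0000−16.2500 = 55.7500
eq1−eq2 → [0.0000  6.0000]·P = 15.0000
eq1−eq3 → [6.0000  12.0000]·P = 54.0000
2×2 solve → P = (4.0000, 2.5000)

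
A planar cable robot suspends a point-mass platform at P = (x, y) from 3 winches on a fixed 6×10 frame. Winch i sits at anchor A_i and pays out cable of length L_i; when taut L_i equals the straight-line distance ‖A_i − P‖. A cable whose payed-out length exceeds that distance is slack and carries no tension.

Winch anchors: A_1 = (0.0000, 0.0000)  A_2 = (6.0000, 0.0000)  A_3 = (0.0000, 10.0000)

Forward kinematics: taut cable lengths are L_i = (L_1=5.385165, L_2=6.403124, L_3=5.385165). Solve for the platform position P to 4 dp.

(2.0000, 5.0000)

circle eqns → linear via eq_j − eq_1; set q_j = A_j·A_j − L_j²
q_1 = 0.0000+0.0000−29.0000 = -29.0000
-12.0000·x + 0.0000·y = q_1−q_2 = -24.0000
0.0000·x − 20.0000·y = q_1−q_3 = -100.0000
solve first two rows → x=2.0000, y=5.0000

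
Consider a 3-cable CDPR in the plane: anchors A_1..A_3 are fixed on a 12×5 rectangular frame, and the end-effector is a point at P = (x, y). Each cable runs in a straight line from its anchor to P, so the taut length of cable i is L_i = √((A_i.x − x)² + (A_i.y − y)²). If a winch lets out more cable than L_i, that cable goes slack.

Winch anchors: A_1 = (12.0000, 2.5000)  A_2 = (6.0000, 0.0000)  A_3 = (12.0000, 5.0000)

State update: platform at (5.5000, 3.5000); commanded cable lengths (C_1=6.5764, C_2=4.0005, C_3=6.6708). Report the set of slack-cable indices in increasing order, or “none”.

2

cable 1: L_1 = ‖A_1−P‖ = 6.5765;  C_1 = 6.5764 → taut
cable 2: L_2 = ‖A_2−P‖ = 3.5355;  C_2 = 4.0005 → slack
cable 3: L_3 = ‖A_3−P‖ = 6.6708;  C_3 = 6.6708 → taut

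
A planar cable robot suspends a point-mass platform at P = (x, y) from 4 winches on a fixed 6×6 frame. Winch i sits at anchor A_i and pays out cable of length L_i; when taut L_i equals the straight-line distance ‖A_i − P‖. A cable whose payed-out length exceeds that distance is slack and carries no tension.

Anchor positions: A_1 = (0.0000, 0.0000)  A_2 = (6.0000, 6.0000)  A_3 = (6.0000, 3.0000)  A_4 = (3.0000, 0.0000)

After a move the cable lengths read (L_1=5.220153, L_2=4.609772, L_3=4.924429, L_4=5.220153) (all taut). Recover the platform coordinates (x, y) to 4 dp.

(1.5000, 5.0000)

each cable: (A_i−P)·(A_i−P) = L_i²; let c_i = ‖A_i‖²−L_i²
c_1 = 0.0000+0.0000−27.2500 = -27.2500
row 1: -12.0000x − 12.0000y = -78.0000  (c_2=50.7500)
row 2: -12.0000x − 6.0000y = -48.0000  (c_3=20.7500)
row 3: -6.0000x + 0.0000y = -9.0000  (c_4=-18.2500)
Cramer on rows 1–2 → x = 1.5000, y = 5.0000
check cable 4: ‖A_4−P‖² = 27.2500 ≈ L_4² = 27.2500 ✓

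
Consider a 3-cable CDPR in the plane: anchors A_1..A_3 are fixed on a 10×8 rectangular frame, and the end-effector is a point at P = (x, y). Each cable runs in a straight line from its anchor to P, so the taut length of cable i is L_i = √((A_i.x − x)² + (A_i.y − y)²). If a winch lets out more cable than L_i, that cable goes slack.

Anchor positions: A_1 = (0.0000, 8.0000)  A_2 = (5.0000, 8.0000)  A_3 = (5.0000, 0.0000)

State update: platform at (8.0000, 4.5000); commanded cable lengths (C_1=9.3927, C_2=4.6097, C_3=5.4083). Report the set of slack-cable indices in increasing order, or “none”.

cable 1: L_1 = ‖A_1−P‖ = 8.7321;  C_1 = 9.3927 → slack
cable 2: L_2 = ‖A_2−P‖ = 4.6098;  C_2 = 4.6097 → taut
cable 3: L_3 = ‖A_3−P‖ = 5.4083;  C_3 = 5.4083 → taut

1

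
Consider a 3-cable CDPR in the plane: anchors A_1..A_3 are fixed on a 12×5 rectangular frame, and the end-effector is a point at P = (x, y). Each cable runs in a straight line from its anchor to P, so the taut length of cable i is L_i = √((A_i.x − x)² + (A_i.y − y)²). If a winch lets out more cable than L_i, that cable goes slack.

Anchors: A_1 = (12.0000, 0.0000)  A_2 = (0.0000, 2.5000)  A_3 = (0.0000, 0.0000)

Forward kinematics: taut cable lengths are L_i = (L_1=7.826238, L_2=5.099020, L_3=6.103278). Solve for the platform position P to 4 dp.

circle eqns → linear via eq_j − eq_1; set c_j = A_j·A_j − L_j²
c_1 = 144.0000+0.0000−61.2500 = 82.7500
24.0000·x − 5.0000·y = c_1−c_2 = 102.5000
24.0000·x + 0.0000·y = c_1−c_3 = 120.0000
solve first two rows → x=5.0000, y=3.5000

(5.0000, 3.5000)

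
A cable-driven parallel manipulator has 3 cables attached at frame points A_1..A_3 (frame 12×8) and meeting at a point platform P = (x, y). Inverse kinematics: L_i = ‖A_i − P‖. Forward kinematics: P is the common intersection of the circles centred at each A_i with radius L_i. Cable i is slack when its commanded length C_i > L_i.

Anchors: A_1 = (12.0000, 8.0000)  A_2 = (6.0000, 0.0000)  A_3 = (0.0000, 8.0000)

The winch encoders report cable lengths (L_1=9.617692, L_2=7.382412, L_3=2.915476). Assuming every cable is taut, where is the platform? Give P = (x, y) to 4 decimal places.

(2.5000, 6.5000)

circle eqns → linear via eq_j − eq_1; set c_j = A_j·A_j − L_j²
c_1 = 144.0000+64.0000−92.5000 = 115.5000
12.0000·x + 16.0000·y = c_1−c_2 = 134.0000
24.0000·x + 0.0000·y = c_1−c_3 = 60.0000
solve first two rows → x=2.5000, y=6.5000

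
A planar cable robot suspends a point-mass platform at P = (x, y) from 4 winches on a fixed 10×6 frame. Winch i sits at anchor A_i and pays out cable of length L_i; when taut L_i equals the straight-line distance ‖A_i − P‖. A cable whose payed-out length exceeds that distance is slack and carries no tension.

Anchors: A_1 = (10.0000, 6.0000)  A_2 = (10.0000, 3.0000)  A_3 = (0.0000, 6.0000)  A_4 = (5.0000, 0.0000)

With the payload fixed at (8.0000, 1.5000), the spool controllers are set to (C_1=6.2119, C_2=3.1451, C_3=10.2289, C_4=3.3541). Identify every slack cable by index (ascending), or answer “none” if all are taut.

1, 2, 3

cable 1: L_1 = ‖A_1−P‖ = 4.9244;  C_1 = 6.2119 → slack
cable 2: L_2 = ‖A_2−P‖ = 2.5000;  C_2 = 3.1451 → slack
cable 3: L_3 = ‖A_3−P‖ = 9.1788;  C_3 = 10.2289 → slack
cable 4: L_4 = ‖A_4−P‖ = 3.3541;  C_4 = 3.3541 → taut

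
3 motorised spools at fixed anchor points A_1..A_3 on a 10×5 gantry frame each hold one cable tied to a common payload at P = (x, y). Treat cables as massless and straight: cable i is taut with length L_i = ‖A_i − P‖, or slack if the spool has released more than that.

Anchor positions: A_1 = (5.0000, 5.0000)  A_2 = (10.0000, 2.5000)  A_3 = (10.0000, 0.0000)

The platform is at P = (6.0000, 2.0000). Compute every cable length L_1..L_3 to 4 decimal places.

(3.1623, 4.0311, 4.4721)

L_1: Δ = A_1−P = (-1.0000, 3.0000) → ‖Δ‖ = √10.0000 = 3.1623
L_2: Δ = A_2−P = (4.0000, 0.5000) → ‖Δ‖ = √16.2500 = 4.0311
L_3: Δ = A_3−P = (4.0000, -2.0000) → ‖Δ‖ = √20.0000 = 4.4721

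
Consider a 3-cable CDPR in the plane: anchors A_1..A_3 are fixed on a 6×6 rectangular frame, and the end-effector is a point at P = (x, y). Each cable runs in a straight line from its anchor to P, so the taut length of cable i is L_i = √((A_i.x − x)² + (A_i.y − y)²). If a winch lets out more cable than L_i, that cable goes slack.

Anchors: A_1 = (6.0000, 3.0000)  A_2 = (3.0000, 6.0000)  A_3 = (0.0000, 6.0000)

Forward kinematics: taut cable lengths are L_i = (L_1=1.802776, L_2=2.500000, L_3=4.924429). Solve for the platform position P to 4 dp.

circle eqns → linear via eq_j − eq_1; set k_j = A_j·A_j − L_j²
k_1 = 36.0000+9.0000−3.2500 = 41.7500
6.0000·x − 6.0000·y = k_1−k_2 = 3.0000
12.0000·x − 6.0000·y = k_1−k_3 = 30.0000
solve first two rows → x=4.5000, y=4.0000

(4.5000, 4.0000)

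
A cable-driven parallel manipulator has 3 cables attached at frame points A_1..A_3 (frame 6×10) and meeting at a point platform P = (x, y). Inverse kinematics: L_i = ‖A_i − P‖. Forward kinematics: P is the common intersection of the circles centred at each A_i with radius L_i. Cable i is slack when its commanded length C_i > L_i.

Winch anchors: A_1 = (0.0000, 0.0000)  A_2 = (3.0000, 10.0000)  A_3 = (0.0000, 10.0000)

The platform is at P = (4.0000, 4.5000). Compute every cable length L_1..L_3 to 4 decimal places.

L_1: Δ = A_1−P = (-4.0000, -4.5000) → ‖Δ‖ = √36.2500 = 6.0208
L_2: Δ = A_2−P = (-1.0000, 5.5000) → ‖Δ‖ = √31.2500 = 5.5902
L_3: Δ = A_3−P = (-4.0000, 5.5000) → ‖Δ‖ = √46.2500 = 6.8007

(6.0208, 5.5902, 6.8007)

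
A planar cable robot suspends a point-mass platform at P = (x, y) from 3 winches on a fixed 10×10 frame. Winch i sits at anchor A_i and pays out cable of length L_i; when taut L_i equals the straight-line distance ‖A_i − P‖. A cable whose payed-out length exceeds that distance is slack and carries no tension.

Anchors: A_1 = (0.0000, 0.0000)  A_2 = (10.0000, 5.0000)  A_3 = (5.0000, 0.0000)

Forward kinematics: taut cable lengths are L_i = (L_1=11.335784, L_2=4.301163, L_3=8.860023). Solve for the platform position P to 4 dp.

(7.5000, 8.5000)

circle eqns → linear via eq_j − eq_1; set q_j = A_j·A_j − L_j²
q_1 = 0.0000+0.0000−128.5000 = -128.5000
-20.0000·x − 10.0000·y = q_1−q_2 = -235.0000
-10.0000·x + 0.0000·y = q_1−q_3 = -75.0000
solve first two rows → x=7.5000, y=8.5000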